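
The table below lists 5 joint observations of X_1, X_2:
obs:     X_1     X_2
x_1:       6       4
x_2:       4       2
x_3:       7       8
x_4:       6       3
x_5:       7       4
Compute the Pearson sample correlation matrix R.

Step 1 — column means:
  mean(X_1) = (6 + 4 + 7 + 6 + 7) / 5 = 30/5 = 6
  mean(X_2) = (4 + 2 + 8 + 3 + 4) / 5 = 21/5 = 4.2

Step 2 — sample variances and covariances s[i,j] = (1/(n-1)) · Σ_k (x_{k,i} - mean_i) · (x_{k,j} - mean_j), with n-1 = 4:
  s[X_1,X_1] = ((0)·(0) + (-2)·(-2) + (1)·(1) + (0)·(0) + (1)·(1)) / 4 = 6/4 = 1.5
  s[X_1,X_2] = ((0)·(-0.2) + (-2)·(-2.2) + (1)·(3.8) + (0)·(-1.2) + (1)·(-0.2)) / 4 = 8/4 = 2
  s[X_2,X_2] = ((-0.2)·(-0.2) + (-2.2)·(-2.2) + (3.8)·(3.8) + (-1.2)·(-1.2) + (-0.2)·(-0.2)) / 4 = 20.8/4 = 5.2
  Sample standard deviations s_i = √(s[i,i]):
  s(X_1) = √(1.5) = 1.2247
  s(X_2) = √(5.2) = 2.2804

Step 3 — r_{ij} = s_{ij} / (s_i · s_j):
  r[X_1,X_1] = 1 (diagonal).
  r[X_1,X_2] = 2 / (1.2247 · 2.2804) = 2 / 2.7928 = 0.7161
  r[X_2,X_2] = 1 (diagonal).

R is symmetric with unit diagonal. Assembling:

R = [[1, 0.7161],
 [0.7161, 1]]


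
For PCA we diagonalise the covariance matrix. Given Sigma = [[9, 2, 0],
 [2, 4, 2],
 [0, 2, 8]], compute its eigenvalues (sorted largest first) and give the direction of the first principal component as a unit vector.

Step 1 — characteristic polynomial p(λ) = det(λI - Sigma) = λ³ - tr·λ² + c_1·λ - det, where tr = trace, c_1 = sum of the principal 2×2 minors, det = det(Sigma):
  tr = 9 + 4 + 8 = 21,
  c_1 = (9·4 - (2)²) + (9·8 - (0)²) + (4·8 - (2)²) = 32 + 72 + 28 = 132,
  det = 9·(4·8 - (2)²) - (2)·((2)·8 - (2)·(0)) + (0)·((2)·(2) - 4·(0)) = 9·(28) - (2)·(16) + (0)·(4) = 220.
  So p(λ) = λ³ - 21λ² + 132λ - 220.
Step 2 — look for an integer root (rational root theorem: any rational root is an integer divisor of 220). Testing λ = 10:
  p(10) = 1000 - 2100 + 1320 - 220 = 0  ✓
  Dividing out (λ - 10): p(λ) = (λ - 10)(λ² - 11λ + 22).
Step 3 — remaining eigenvalues from the quadratic λ² - 11λ + 22 = 0:
  Δ = 11² - 4·22 = 121 - 88 = 33,  λ = (11 ± √33)/2 = (11 ± 5.7446)/2 ≈ 8.3723 or 2.6277.
  Sorted: λ_1 = 10,  λ_2 = 8.3723,  λ_3 = 2.6277  (check: sum = 21 = tr ✓).

Step 4 — unit eigenvector for λ_1 = 10: v spans the null space of (Sigma - λ_1 I), whose rows are
  r_1 = (-1, 2, 0),  r_2 = (2, -6, 2),  r_3 = (0, 2, -2).
  v is orthogonal to every row, so take v ∝ r_1 × r_2 = ((2)·(2) - (0)·(-6), (0)·(2) - (-1)·(2), (-1)·(-6) - (2)·(2)) = (4, 2, 2).
  Rescale (divide by 2): u = (2, 1, 1).
  ||u|| = √((2)² + (1)² + (1)²) = √(6) ≈ 2.4495,  v_1 = u/||u|| ≈ (0.8165, 0.4082, 0.4082) (||v_1|| = 1).

λ_1 = 10,  λ_2 = 8.3723,  λ_3 = 2.6277;  v_1 ≈ (0.8165, 0.4082, 0.4082)


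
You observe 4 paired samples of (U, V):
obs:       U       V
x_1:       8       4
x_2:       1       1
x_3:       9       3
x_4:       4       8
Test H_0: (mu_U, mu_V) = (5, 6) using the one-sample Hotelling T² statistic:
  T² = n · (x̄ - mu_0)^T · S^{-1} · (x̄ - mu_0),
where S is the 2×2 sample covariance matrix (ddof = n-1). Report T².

Step 1 — sample mean vector:
  mean(U) = (8 + 1 + 9 + 4) / 4 = 22/4 = 5.5
  mean(V) = (4 + 1 + 3 + 8) / 4 = 16/4 = 4
  x̄ = (5.5, 4),  deviation x̄ - mu_0 = (5.5, 4) - (5, 6) = (0.5, -2).

Step 2 — sample covariance matrix, S[i,j] = (1/(n-1)) · Σ_k (x_{k,i} - mean_i) · (x_{k,j} - mean_j), divisor n-1 = 3:
  S[U,U] = ((2.5)·(2.5) + (-4.5)·(-4.5) + (3.5)·(3.5) + (-1.5)·(-1.5)) / 3 = 41/3 = 13.6667
  S[U,V] = ((2.5)·(0) + (-4.5)·(-3) + (3.5)·(-1) + (-1.5)·(4)) / 3 = 4/3 = 1.3333
  S[V,V] = ((0)·(0) + (-3)·(-3) + (-1)·(-1) + (4)·(4)) / 3 = 26/3 = 8.6667
  S = [[13.6667, 1.3333],
 [1.3333, 8.6667]].

Step 3 — invert S. det(S) = 13.6667·8.6667 - (1.3333)² = 116.6667.
  S^{-1} = (1/det) · [[d, -b], [-b, a]] = [[0.0743, -0.0114],
 [-0.0114, 0.1171]].

Step 4 — quadratic form (x̄ - mu_0)^T · S^{-1} · (x̄ - mu_0):
  S^{-1} · (x̄ - mu_0) = (0.06, -0.24),
  (x̄ - mu_0)^T · [...] = (0.5)·(0.06) + (-2)·(-0.24) = 0.51.

Step 5 — scale by n: T² = 4 · 0.51 = 2.04.

T² ≈ 2.04


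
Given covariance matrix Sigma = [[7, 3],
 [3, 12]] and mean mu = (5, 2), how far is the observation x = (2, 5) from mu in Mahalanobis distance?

Step 1 — centre the observation: (x - mu) = (-3, 3).

Step 2 — invert Sigma. det(Sigma) = 7·12 - (3)² = 75.
  Sigma^{-1} = (1/det) · [[d, -b], [-b, a]] = [[0.16, -0.04],
 [-0.04, 0.0933]].

Step 3 — form the quadratic (x - mu)^T · Sigma^{-1} · (x - mu):
  Sigma^{-1} · (x - mu) = (-0.6, 0.4).
  (x - mu)^T · [Sigma^{-1} · (x - mu)] = (-3)·(-0.6) + (3)·(0.4) = 3.

Step 4 — take square root: d = √(3) ≈ 1.7321.

d(x, mu) = √(3) ≈ 1.7321


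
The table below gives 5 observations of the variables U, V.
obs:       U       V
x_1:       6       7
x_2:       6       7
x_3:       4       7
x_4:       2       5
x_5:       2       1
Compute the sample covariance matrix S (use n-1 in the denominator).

Step 1 — column means:
  mean(U) = (6 + 6 + 4 + 2 + 2) / 5 = 20/5 = 4
  mean(V) = (7 + 7 + 7 + 5 + 1) / 5 = 27/5 = 5.4

Step 2 — sample covariance S[i,j] = (1/(n-1)) · Σ_k (x_{k,i} - mean_i) · (x_{k,j} - mean_j), with n-1 = 4.
  S[U,U] = ((2)·(2) + (2)·(2) + (0)·(0) + (-2)·(-2) + (-2)·(-2)) / 4 = 16/4 = 4
  S[U,V] = ((2)·(1.6) + (2)·(1.6) + (0)·(1.6) + (-2)·(-0.4) + (-2)·(-4.4)) / 4 = 16/4 = 4
  S[V,V] = ((1.6)·(1.6) + (1.6)·(1.6) + (1.6)·(1.6) + (-0.4)·(-0.4) + (-4.4)·(-4.4)) / 4 = 27.2/4 = 6.8

S is symmetric (S[j,i] = S[i,j]). Assembling:

S = [[4, 4],
 [4, 6.8]]


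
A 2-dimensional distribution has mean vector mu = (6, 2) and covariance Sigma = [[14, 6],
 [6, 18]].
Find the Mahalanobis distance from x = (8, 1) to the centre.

Step 1 — centre the observation: (x - mu) = (2, -1).

Step 2 — invert Sigma. det(Sigma) = 14·18 - (6)² = 216.
  Sigma^{-1} = (1/det) · [[d, -b], [-b, a]] = [[0.0833, -0.0278],
 [-0.0278, 0.0648]].

Step 3 — form the quadratic (x - mu)^T · Sigma^{-1} · (x - mu):
  Sigma^{-1} · (x - mu) = (0.1944, -0.1204).
  (x - mu)^T · [Sigma^{-1} · (x - mu)] = (2)·(0.1944) + (-1)·(-0.1204) = 0.5093.

Step 4 — take square root: d = √(0.5093) ≈ 0.7136.

d(x, mu) = √(0.5093) ≈ 0.7136


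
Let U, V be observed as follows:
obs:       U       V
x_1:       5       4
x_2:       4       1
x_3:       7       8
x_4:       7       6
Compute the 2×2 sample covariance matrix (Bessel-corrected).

Step 1 — column means:
  mean(U) = (5 + 4 + 7 + 7) / 4 = 23/4 = 5.75
  mean(V) = (4 + 1 + 8 + 6) / 4 = 19/4 = 4.75

Step 2 — sample covariance S[i,j] = (1/(n-1)) · Σ_k (x_{k,i} - mean_i) · (x_{k,j} - mean_j), with n-1 = 3.
  S[U,U] = ((-0.75)·(-0.75) + (-1.75)·(-1.75) + (1.25)·(1.25) + (1.25)·(1.25)) / 3 = 6.75/3 = 2.25
  S[U,V] = ((-0.75)·(-0.75) + (-1.75)·(-3.75) + (1.25)·(3.25) + (1.25)·(1.25)) / 3 = 12.75/3 = 4.25
  S[V,V] = ((-0.75)·(-0.75) + (-3.75)·(-3.75) + (3.25)·(3.25) + (1.25)·(1.25)) / 3 = 26.75/3 = 8.9167

S is symmetric (S[j,i] = S[i,j]). Assembling:

S = [[2.25, 4.25],
 [4.25, 8.9167]]


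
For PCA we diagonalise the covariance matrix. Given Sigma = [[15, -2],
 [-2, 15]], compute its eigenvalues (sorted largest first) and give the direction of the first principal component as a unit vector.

Step 1 — characteristic polynomial of 2×2 Sigma:
  det(Sigma - λI) = λ² - trace · λ + det = 0.
  trace = 15 + 15 = 30, det = 15·15 - (-2)² = 221.
Step 2 — discriminant:
  Δ = trace² - 4·det = 900 - 884 = 16.
Step 3 — eigenvalues:
  λ = (trace ± √Δ)/2 = (30 ± 4)/2,
  λ_1 = 17,  λ_2 = 13.

Step 4 — unit eigenvector for λ_1: solve (Sigma - λ_1 I)v = 0. First row:
  (15 - 17)·v_x + (-2)·v_y = 0, i.e. (-2)·v_x + (-2)·v_y = 0,
  so v ∝ (b, λ_1 - a) = (-2, 2); multiply by -1 so the first entry is positive: u = (2, -2).
  ||u|| = √((2)² + (-2)²) = √(8) ≈ 2.8284,
  v_1 = u/||u|| ≈ (0.7071, -0.7071) (||v_1|| = 1).

λ_1 = 17,  λ_2 = 13;  v_1 ≈ (0.7071, -0.7071)


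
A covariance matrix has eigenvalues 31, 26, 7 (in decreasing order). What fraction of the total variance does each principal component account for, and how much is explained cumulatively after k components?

Step 1 — total variance = trace(Sigma) = Σ λ_i = 31 + 26 + 7 = 64.

Step 2 — fraction explained by component i = λ_i / Σ λ:
  PC1: 31/64 = 0.4844
  PC2: 26/64 = 0.4062
  PC3: 7/64 = 0.1094

Step 3 — cumulative fraction after k components = (λ_1 + ... + λ_k) / Σ λ:
  k = 1: 31/64 = 0.4844
  k = 2: (31 + 26)/64 = 57/64 = 0.8906
  k = 3: (31 + 26 + 7)/64 = 64/64 = 1

Summary (fraction, with percent):

explained: PC1 0.4844 (48.44%), PC2 0.4062 (40.62%), PC3 0.1094 (10.94%);  cumulative: 0.4844, 0.8906, 1


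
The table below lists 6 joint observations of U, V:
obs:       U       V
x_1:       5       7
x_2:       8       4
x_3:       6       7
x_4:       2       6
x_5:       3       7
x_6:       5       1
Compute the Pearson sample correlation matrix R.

Step 1 — column means:
  mean(U) = (5 + 8 + 6 + 2 + 3 + 5) / 6 = 29/6 = 4.8333
  mean(V) = (7 + 4 + 7 + 6 + 7 + 1) / 6 = 32/6 = 5.3333

Step 2 — sample variances and covariances s[i,j] = (1/(n-1)) · Σ_k (x_{k,i} - mean_i) · (x_{k,j} - mean_j), with n-1 = 5:
  s[U,U] = ((0.1667)·(0.1667) + (3.1667)·(3.1667) + (1.1667)·(1.1667) + (-2.8333)·(-2.8333) + (-1.8333)·(-1.8333) + (0.1667)·(0.1667)) / 5 = 22.8333/5 = 4.5667
  s[U,V] = ((0.1667)·(1.6667) + (3.1667)·(-1.3333) + (1.1667)·(1.6667) + (-2.8333)·(0.6667) + (-1.8333)·(1.6667) + (0.1667)·(-4.3333)) / 5 = -7.6667/5 = -1.5333
  s[V,V] = ((1.6667)·(1.6667) + (-1.3333)·(-1.3333) + (1.6667)·(1.6667) + (0.6667)·(0.6667) + (1.6667)·(1.6667) + (-4.3333)·(-4.3333)) / 5 = 29.3333/5 = 5.8667
  Sample standard deviations s_i = √(s[i,i]):
  s(U) = √(4.5667) = 2.137
  s(V) = √(5.8667) = 2.4221

Step 3 — r_{ij} = s_{ij} / (s_i · s_j):
  r[U,U] = 1 (diagonal).
  r[U,V] = -1.5333 / (2.137 · 2.4221) = -1.5333 / 5.176 = -0.2962
  r[V,V] = 1 (diagonal).

R is symmetric with unit diagonal. Assembling:

R = [[1, -0.2962],
 [-0.2962, 1]]


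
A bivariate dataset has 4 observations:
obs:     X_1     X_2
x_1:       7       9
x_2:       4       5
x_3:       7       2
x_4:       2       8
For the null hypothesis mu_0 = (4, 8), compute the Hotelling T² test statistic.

Step 1 — sample mean vector:
  mean(X_1) = (7 + 4 + 7 + 2) / 4 = 20/4 = 5
  mean(X_2) = (9 + 5 + 2 + 8) / 4 = 24/4 = 6
  x̄ = (5, 6),  deviation x̄ - mu_0 = (5, 6) - (4, 8) = (1, -2).

Step 2 — sample covariance matrix, S[i,j] = (1/(n-1)) · Σ_k (x_{k,i} - mean_i) · (x_{k,j} - mean_j), divisor n-1 = 3:
  S[X_1,X_1] = ((2)·(2) + (-1)·(-1) + (2)·(2) + (-3)·(-3)) / 3 = 18/3 = 6
  S[X_1,X_2] = ((2)·(3) + (-1)·(-1) + (2)·(-4) + (-3)·(2)) / 3 = -7/3 = -2.3333
  S[X_2,X_2] = ((3)·(3) + (-1)·(-1) + (-4)·(-4) + (2)·(2)) / 3 = 30/3 = 10
  S = [[6, -2.3333],
 [-2.3333, 10]].

Step 3 — invert S. det(S) = 6·10 - (-2.3333)² = 54.5556.
  S^{-1} = (1/det) · [[d, -b], [-b, a]] = [[0.1833, 0.0428],
 [0.0428, 0.11]].

Step 4 — quadratic form (x̄ - mu_0)^T · S^{-1} · (x̄ - mu_0):
  S^{-1} · (x̄ - mu_0) = (0.0978, -0.1772),
  (x̄ - mu_0)^T · [...] = (1)·(0.0978) + (-2)·(-0.1772) = 0.4521.

Step 5 — scale by n: T² = 4 · 0.4521 = 1.8086.

T² ≈ 1.8086


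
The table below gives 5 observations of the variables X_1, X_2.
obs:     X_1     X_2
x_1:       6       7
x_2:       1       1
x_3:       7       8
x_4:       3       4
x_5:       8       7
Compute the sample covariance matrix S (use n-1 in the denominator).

Step 1 — column means:
  mean(X_1) = (6 + 1 + 7 + 3 + 8) / 5 = 25/5 = 5
  mean(X_2) = (7 + 1 + 8 + 4 + 7) / 5 = 27/5 = 5.4

Step 2 — sample covariance S[i,j] = (1/(n-1)) · Σ_k (x_{k,i} - mean_i) · (x_{k,j} - mean_j), with n-1 = 4.
  S[X_1,X_1] = ((1)·(1) + (-4)·(-4) + (2)·(2) + (-2)·(-2) + (3)·(3)) / 4 = 34/4 = 8.5
  S[X_1,X_2] = ((1)·(1.6) + (-4)·(-4.4) + (2)·(2.6) + (-2)·(-1.4) + (3)·(1.6)) / 4 = 32/4 = 8
  S[X_2,X_2] = ((1.6)·(1.6) + (-4.4)·(-4.4) + (2.6)·(2.6) + (-1.4)·(-1.4) + (1.6)·(1.6)) / 4 = 33.2/4 = 8.3

S is symmetric (S[j,i] = S[i,j]). Assembling:

S = [[8.5, 8],
 [8, 8.3]]


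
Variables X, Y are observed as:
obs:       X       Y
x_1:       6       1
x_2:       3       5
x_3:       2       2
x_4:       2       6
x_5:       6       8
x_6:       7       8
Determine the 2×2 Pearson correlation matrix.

Step 1 — column means:
  mean(X) = (6 + 3 + 2 + 2 + 6 + 7) / 6 = 26/6 = 4.3333
  mean(Y) = (1 + 5 + 2 + 6 + 8 + 8) / 6 = 30/6 = 5

Step 2 — sample variances and covariances s[i,j] = (1/(n-1)) · Σ_k (x_{k,i} - mean_i) · (x_{k,j} - mean_j), with n-1 = 5:
  s[X,X] = ((1.6667)·(1.6667) + (-1.3333)·(-1.3333) + (-2.3333)·(-2.3333) + (-2.3333)·(-2.3333) + (1.6667)·(1.6667) + (2.6667)·(2.6667)) / 5 = 25.3333/5 = 5.0667
  s[X,Y] = ((1.6667)·(-4) + (-1.3333)·(0) + (-2.3333)·(-3) + (-2.3333)·(1) + (1.6667)·(3) + (2.6667)·(3)) / 5 = 11/5 = 2.2
  s[Y,Y] = ((-4)·(-4) + (0)·(0) + (-3)·(-3) + (1)·(1) + (3)·(3) + (3)·(3)) / 5 = 44/5 = 8.8
  Sample standard deviations s_i = √(s[i,i]):
  s(X) = √(5.0667) = 2.2509
  s(Y) = √(8.8) = 2.9665

Step 3 — r_{ij} = s_{ij} / (s_i · s_j):
  r[X,X] = 1 (diagonal).
  r[X,Y] = 2.2 / (2.2509 · 2.9665) = 2.2 / 6.6773 = 0.3295
  r[Y,Y] = 1 (diagonal).

R is symmetric with unit diagonal. Assembling:

R = [[1, 0.3295],
 [0.3295, 1]]


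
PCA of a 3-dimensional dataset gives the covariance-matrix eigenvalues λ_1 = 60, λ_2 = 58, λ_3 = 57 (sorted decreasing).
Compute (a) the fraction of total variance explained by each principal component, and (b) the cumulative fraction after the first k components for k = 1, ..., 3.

Step 1 — total variance = trace(Sigma) = Σ λ_i = 60 + 58 + 57 = 175.

Step 2 — fraction explained by component i = λ_i / Σ λ:
  PC1: 60/175 = 0.3429
  PC2: 58/175 = 0.3314
  PC3: 57/175 = 0.3257

Step 3 — cumulative fraction after k components = (λ_1 + ... + λ_k) / Σ λ:
  k = 1: 60/175 = 0.3429
  k = 2: (60 + 58)/175 = 118/175 = 0.6743
  k = 3: (60 + 58 + 57)/175 = 175/175 = 1

Summary (fraction, with percent):

explained: PC1 0.3429 (34.29%), PC2 0.3314 (33.14%), PC3 0.3257 (32.57%);  cumulative: 0.3429, 0.6743, 1


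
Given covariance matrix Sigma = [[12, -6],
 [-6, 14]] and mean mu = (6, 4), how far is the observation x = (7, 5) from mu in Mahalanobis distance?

Step 1 — centre the observation: (x - mu) = (1, 1).

Step 2 — invert Sigma. det(Sigma) = 12·14 - (-6)² = 132.
  Sigma^{-1} = (1/det) · [[d, -b], [-b, a]] = [[0.1061, 0.0455],
 [0.0455, 0.0909]].

Step 3 — form the quadratic (x - mu)^T · Sigma^{-1} · (x - mu):
  Sigma^{-1} · (x - mu) = (0.1515, 0.1364).
  (x - mu)^T · [Sigma^{-1} · (x - mu)] = (1)·(0.1515) + (1)·(0.1364) = 0.2879.

Step 4 — take square root: d = √(0.2879) ≈ 0.5365.

d(x, mu) = √(0.2879) ≈ 0.5365


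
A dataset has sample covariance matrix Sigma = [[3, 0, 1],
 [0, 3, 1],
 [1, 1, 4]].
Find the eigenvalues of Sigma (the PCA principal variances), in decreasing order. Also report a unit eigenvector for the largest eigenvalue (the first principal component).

Step 1 — characteristic polynomial p(λ) = det(λI - Sigma) = λ³ - tr·λ² + c_1·λ - det, where tr = trace, c_1 = sum of the principal 2×2 minors, det = det(Sigma):
  tr = 3 + 3 + 4 = 10,
  c_1 = (3·3 - (0)²) + (3·4 - (1)²) + (3·4 - (1)²) = 9 + 11 + 11 = 31,
  det = 3·(3·4 - (1)²) - (0)·((0)·4 - (1)·(1)) + (1)·((0)·(1) - 3·(1)) = 3·(11) - (0)·(-1) + (1)·(-3) = 30.
  So p(λ) = λ³ - 10λ² + 31λ - 30.
Step 2 — look for an integer root (rational root theorem: any rational root is an integer divisor of 30). Testing λ = 2:
  p(2) = 8 - 40 + 62 - 30 = 0  ✓
  Dividing out (λ - 2): p(λ) = (λ - 2)(λ² - 8λ + 15).
Step 3 — remaining eigenvalues from the quadratic λ² - 8λ + 15 = 0:
  Δ = 8² - 4·15 = 64 - 60 = 4,  λ = (8 ± √4)/2 = (8 ± 2)/2 = 5 or 3.
  Sorted: λ_1 = 5,  λ_2 = 3,  λ_3 = 2  (check: sum = 10 = tr ✓).

Step 4 — unit eigenvector for λ_1 = 5: v spans the null space of (Sigma - λ_1 I), whose rows are
  r_1 = (-2, 0, 1),  r_2 = (0, -2, 1),  r_3 = (1, 1, -1).
  v is orthogonal to every row, so take v ∝ r_1 × r_2 = ((0)·(1) - (1)·(-2), (1)·(0) - (-2)·(1), (-2)·(-2) - (0)·(0)) = (2, 2, 4).
  Rescale (divide by 2): u = (1, 1, 2).
  ||u|| = √((1)² + (1)² + (2)²) = √(6) ≈ 2.4495,  v_1 = u/||u|| ≈ (0.4082, 0.4082, 0.8165) (||v_1|| = 1).

λ_1 = 5,  λ_2 = 3,  λ_3 = 2;  v_1 ≈ (0.4082, 0.4082, 0.8165)


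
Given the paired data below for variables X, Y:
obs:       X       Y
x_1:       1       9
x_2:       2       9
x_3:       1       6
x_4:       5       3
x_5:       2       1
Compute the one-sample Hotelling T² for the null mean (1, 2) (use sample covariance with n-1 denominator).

Step 1 — sample mean vector:
  mean(X) = (1 + 2 + 1 + 5 + 2) / 5 = 11/5 = 2.2
  mean(Y) = (9 + 9 + 6 + 3 + 1) / 5 = 28/5 = 5.6
  x̄ = (2.2, 5.6),  deviation x̄ - mu_0 = (2.2, 5.6) - (1, 2) = (1.2, 3.6).

Step 2 — sample covariance matrix, S[i,j] = (1/(n-1)) · Σ_k (x_{k,i} - mean_i) · (x_{k,j} - mean_j), divisor n-1 = 4:
  S[X,X] = ((-1.2)·(-1.2) + (-0.2)·(-0.2) + (-1.2)·(-1.2) + (2.8)·(2.8) + (-0.2)·(-0.2)) / 4 = 10.8/4 = 2.7
  S[X,Y] = ((-1.2)·(3.4) + (-0.2)·(3.4) + (-1.2)·(0.4) + (2.8)·(-2.6) + (-0.2)·(-4.6)) / 4 = -11.6/4 = -2.9
  S[Y,Y] = ((3.4)·(3.4) + (3.4)·(3.4) + (0.4)·(0.4) + (-2.6)·(-2.6) + (-4.6)·(-4.6)) / 4 = 51.2/4 = 12.8
  S = [[2.7, -2.9],
 [-2.9, 12.8]].

Step 3 — invert S. det(S) = 2.7·12.8 - (-2.9)² = 26.15.
  S^{-1} = (1/det) · [[d, -b], [-b, a]] = [[0.4895, 0.1109],
 [0.1109, 0.1033]].

Step 4 — quadratic form (x̄ - mu_0)^T · S^{-1} · (x̄ - mu_0):
  S^{-1} · (x̄ - mu_0) = (0.9866, 0.5048),
  (x̄ - mu_0)^T · [...] = (1.2)·(0.9866) + (3.6)·(0.5048) = 3.0011.

Step 5 — scale by n: T² = 5 · 3.0011 = 15.0057.

T² ≈ 15.0057


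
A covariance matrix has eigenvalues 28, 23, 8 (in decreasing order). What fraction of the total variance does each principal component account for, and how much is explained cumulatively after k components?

Step 1 — total variance = trace(Sigma) = Σ λ_i = 28 + 23 + 8 = 59.

Step 2 — fraction explained by component i = λ_i / Σ λ:
  PC1: 28/59 = 0.4746
  PC2: 23/59 = 0.3898
  PC3: 8/59 = 0.1356

Step 3 — cumulative fraction after k components = (λ_1 + ... + λ_k) / Σ λ:
  k = 1: 28/59 = 0.4746
  k = 2: (28 + 23)/59 = 51/59 = 0.8644
  k = 3: (28 + 23 + 8)/59 = 59/59 = 1

Summary (fraction, with percent):

explained: PC1 0.4746 (47.46%), PC2 0.3898 (38.98%), PC3 0.1356 (13.56%);  cumulative: 0.4746, 0.8644, 1


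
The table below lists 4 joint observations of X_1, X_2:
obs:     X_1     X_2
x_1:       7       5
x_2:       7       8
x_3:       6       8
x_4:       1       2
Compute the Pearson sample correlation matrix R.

Step 1 — column means:
  mean(X_1) = (7 + 7 + 6 + 1) / 4 = 21/4 = 5.25
  mean(X_2) = (5 + 8 + 8 + 2) / 4 = 23/4 = 5.75

Step 2 — sample variances and covariances s[i,j] = (1/(n-1)) · Σ_k (x_{k,i} - mean_i) · (x_{k,j} - mean_j), with n-1 = 3:
  s[X_1,X_1] = ((1.75)·(1.75) + (1.75)·(1.75) + (0.75)·(0.75) + (-4.25)·(-4.25)) / 3 = 24.75/3 = 8.25
  s[X_1,X_2] = ((1.75)·(-0.75) + (1.75)·(2.25) + (0.75)·(2.25) + (-4.25)·(-3.75)) / 3 = 20.25/3 = 6.75
  s[X_2,X_2] = ((-0.75)·(-0.75) + (2.25)·(2.25) + (2.25)·(2.25) + (-3.75)·(-3.75)) / 3 = 24.75/3 = 8.25
  Sample standard deviations s_i = √(s[i,i]):
  s(X_1) = √(8.25) = 2.8723
  s(X_2) = √(8.25) = 2.8723

Step 3 — r_{ij} = s_{ij} / (s_i · s_j):
  r[X_1,X_1] = 1 (diagonal).
  r[X_1,X_2] = 6.75 / (2.8723 · 2.8723) = 6.75 / 8.25 = 0.8182
  r[X_2,X_2] = 1 (diagonal).

R is symmetric with unit diagonal. Assembling:

R = [[1, 0.8182],
 [0.8182, 1]]


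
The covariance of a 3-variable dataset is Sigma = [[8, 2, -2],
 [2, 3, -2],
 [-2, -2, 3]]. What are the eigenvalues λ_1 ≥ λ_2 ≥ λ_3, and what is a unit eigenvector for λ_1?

Step 1 — characteristic polynomial p(λ) = det(λI - Sigma) = λ³ - tr·λ² + c_1·λ - det, where tr = trace, c_1 = sum of the principal 2×2 minors, det = det(Sigma):
  tr = 8 + 3 + 3 = 14,
  c_1 = (8·3 - (2)²) + (8·3 - (-2)²) + (3·3 - (-2)²) = 20 + 20 + 5 = 45,
  det = 8·(3·3 - (-2)²) - (2)·((2)·3 - (-2)·(-2)) + (-2)·((2)·(-2) - 3·(-2)) = 8·(5) - (2)·(2) + (-2)·(2) = 32.
  So p(λ) = λ³ - 14λ² + 45λ - 32.
Step 2 — look for an integer root (rational root theorem: any rational root is an integer divisor of 32). Testing λ = 1:
  p(1) = 1 - 14 + 45 - 32 = 0  ✓
  Dividing out (λ - 1): p(λ) = (λ - 1)(λ² - 13λ + 32).
Step 3 — remaining eigenvalues from the quadratic λ² - 13λ + 32 = 0:
  Δ = 13² - 4·32 = 169 - 128 = 41,  λ = (13 ± √41)/2 = (13 ± 6.4031)/2 ≈ 9.7016 or 3.2984.
  Sorted: λ_1 = 9.7016,  λ_2 = 3.2984,  λ_3 = 1  (check: sum = 14 = tr ✓).

Step 4 — unit eigenvector for λ_1 ≈ 9.7016: v spans the null space of (Sigma - λ_1 I), whose rows are
  r_1 = (-1.7016, 2, -2),  r_2 = (2, -6.7016, -2),  r_3 = (-2, -2, -6.7016).
  v is orthogonal to every row, so take v ∝ r_1 × r_2 = ((2)·(-2) - (-2)·(-6.7016), (-2)·(2) - (-1.7016)·(-2), (-1.7016)·(-6.7016) - (2)·(2)) ≈ (-17.4031, -7.4031, 7.4031).
  Rescale (multiply by -1 so the first nonzero entry is positive): u = (17.4031, 7.4031, -7.4031).
  ||u|| = √((17.4031)² + (7.4031)² + (-7.4031)²) = √(412.4812) ≈ 20.3096,  v_1 = u/||u|| ≈ (0.8569, 0.3645, -0.3645) (||v_1|| = 1).

λ_1 = 9.7016,  λ_2 = 3.2984,  λ_3 = 1;  v_1 ≈ (0.8569, 0.3645, -0.3645)


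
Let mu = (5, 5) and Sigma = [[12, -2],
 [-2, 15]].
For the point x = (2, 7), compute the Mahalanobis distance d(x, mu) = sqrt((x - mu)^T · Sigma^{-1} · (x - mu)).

Step 1 — centre the observation: (x - mu) = (-3, 2).

Step 2 — invert Sigma. det(Sigma) = 12·15 - (-2)² = 176.
  Sigma^{-1} = (1/det) · [[d, -b], [-b, a]] = [[0.0852, 0.0114],
 [0.0114, 0.0682]].

Step 3 — form the quadratic (x - mu)^T · Sigma^{-1} · (x - mu):
  Sigma^{-1} · (x - mu) = (-0.233, 0.1023).
  (x - mu)^T · [Sigma^{-1} · (x - mu)] = (-3)·(-0.233) + (2)·(0.1023) = 0.9034.

Step 4 — take square root: d = √(0.9034) ≈ 0.9505.

d(x, mu) = √(0.9034) ≈ 0.9505


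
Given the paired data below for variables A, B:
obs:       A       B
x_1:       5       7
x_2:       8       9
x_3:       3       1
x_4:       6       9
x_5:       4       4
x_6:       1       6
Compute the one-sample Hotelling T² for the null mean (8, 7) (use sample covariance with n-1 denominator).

Step 1 — sample mean vector:
  mean(A) = (5 + 8 + 3 + 6 + 4 + 1) / 6 = 27/6 = 4.5
  mean(B) = (7 + 9 + 1 + 9 + 4 + 6) / 6 = 36/6 = 6
  x̄ = (4.5, 6),  deviation x̄ - mu_0 = (4.5, 6) - (8, 7) = (-3.5, -1).

Step 2 — sample covariance matrix, S[i,j] = (1/(n-1)) · Σ_k (x_{k,i} - mean_i) · (x_{k,j} - mean_j), divisor n-1 = 5:
  S[A,A] = ((0.5)·(0.5) + (3.5)·(3.5) + (-1.5)·(-1.5) + (1.5)·(1.5) + (-0.5)·(-0.5) + (-3.5)·(-3.5)) / 5 = 29.5/5 = 5.9
  S[A,B] = ((0.5)·(1) + (3.5)·(3) + (-1.5)·(-5) + (1.5)·(3) + (-0.5)·(-2) + (-3.5)·(0)) / 5 = 24/5 = 4.8
  S[B,B] = ((1)·(1) + (3)·(3) + (-5)·(-5) + (3)·(3) + (-2)·(-2) + (0)·(0)) / 5 = 48/5 = 9.6
  S = [[5.9, 4.8],
 [4.8, 9.6]].

Step 3 — invert S. det(S) = 5.9·9.6 - (4.8)² = 33.6.
  S^{-1} = (1/det) · [[d, -b], [-b, a]] = [[0.2857, -0.1429],
 [-0.1429, 0.1756]].

Step 4 — quadratic form (x̄ - mu_0)^T · S^{-1} · (x̄ - mu_0):
  S^{-1} · (x̄ - mu_0) = (-0.8571, 0.3244),
  (x̄ - mu_0)^T · [...] = (-3.5)·(-0.8571) + (-1)·(0.3244) = 2.6756.

Step 5 — scale by n: T² = 6 · 2.6756 = 16.0536.

T² ≈ 16.0536


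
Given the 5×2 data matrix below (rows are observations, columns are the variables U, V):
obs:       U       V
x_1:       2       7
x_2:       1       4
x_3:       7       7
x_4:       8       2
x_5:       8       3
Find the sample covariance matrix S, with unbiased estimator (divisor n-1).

Step 1 — column means:
  mean(U) = (2 + 1 + 7 + 8 + 8) / 5 = 26/5 = 5.2
  mean(V) = (7 + 4 + 7 + 2 + 3) / 5 = 23/5 = 4.6

Step 2 — sample covariance S[i,j] = (1/(n-1)) · Σ_k (x_{k,i} - mean_i) · (x_{k,j} - mean_j), with n-1 = 4.
  S[U,U] = ((-3.2)·(-3.2) + (-4.2)·(-4.2) + (1.8)·(1.8) + (2.8)·(2.8) + (2.8)·(2.8)) / 4 = 46.8/4 = 11.7
  S[U,V] = ((-3.2)·(2.4) + (-4.2)·(-0.6) + (1.8)·(2.4) + (2.8)·(-2.6) + (2.8)·(-1.6)) / 4 = -12.6/4 = -3.15
  S[V,V] = ((2.4)·(2.4) + (-0.6)·(-0.6) + (2.4)·(2.4) + (-2.6)·(-2.6) + (-1.6)·(-1.6)) / 4 = 21.2/4 = 5.3

S is symmetric (S[j,i] = S[i,j]). Assembling:

S = [[11.7, -3.15],
 [-3.15, 5.3]]


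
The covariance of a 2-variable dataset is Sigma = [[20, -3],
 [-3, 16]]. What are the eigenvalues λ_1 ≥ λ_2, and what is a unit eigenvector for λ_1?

Step 1 — characteristic polynomial of 2×2 Sigma:
  det(Sigma - λI) = λ² - trace · λ + det = 0.
  trace = 20 + 16 = 36, det = 20·16 - (-3)² = 311.
Step 2 — discriminant:
  Δ = trace² - 4·det = 1296 - 1244 = 52.
Step 3 — eigenvalues:
  λ = (trace ± √Δ)/2 = (36 ± 7.2111)/2,
  λ_1 = 21.6056,  λ_2 = 14.3944.

Step 4 — unit eigenvector for λ_1: solve (Sigma - λ_1 I)v = 0. First row:
  (20 - 21.6056)·v_x + (-3)·v_y = 0, i.e. (-1.6056)·v_x + (-3)·v_y = 0,
  so v ∝ (b, λ_1 - a) = (-3, 1.6056); multiply by -1 so the first entry is positive: u = (3, -1.6056).
  ||u|| = √((3)² + (-1.6056)²) = √(11.5778) ≈ 3.4026,
  v_1 = u/||u|| ≈ (0.8817, -0.4719) (||v_1|| = 1).

λ_1 = 21.6056,  λ_2 = 14.3944;  v_1 ≈ (0.8817, -0.4719)


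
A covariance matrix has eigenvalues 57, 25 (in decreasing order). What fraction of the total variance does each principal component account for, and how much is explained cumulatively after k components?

Step 1 — total variance = trace(Sigma) = Σ λ_i = 57 + 25 = 82.

Step 2 — fraction explained by component i = λ_i / Σ λ:
  PC1: 57/82 = 0.6951
  PC2: 25/82 = 0.3049

Step 3 — cumulative fraction after k components = (λ_1 + ... + λ_k) / Σ λ:
  k = 1: 57/82 = 0.6951
  k = 2: (57 + 25)/82 = 82/82 = 1

Summary (fraction, with percent):

explained: PC1 0.6951 (69.51%), PC2 0.3049 (30.49%);  cumulative: 0.6951, 1


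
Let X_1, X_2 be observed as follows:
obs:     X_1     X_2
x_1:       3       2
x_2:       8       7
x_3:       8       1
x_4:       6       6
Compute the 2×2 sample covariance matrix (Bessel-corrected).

Step 1 — column means:
  mean(X_1) = (3 + 8 + 8 + 6) / 4 = 25/4 = 6.25
  mean(X_2) = (2 + 7 + 1 + 6) / 4 = 16/4 = 4

Step 2 — sample covariance S[i,j] = (1/(n-1)) · Σ_k (x_{k,i} - mean_i) · (x_{k,j} - mean_j), with n-1 = 3.
  S[X_1,X_1] = ((-3.25)·(-3.25) + (1.75)·(1.75) + (1.75)·(1.75) + (-0.25)·(-0.25)) / 3 = 16.75/3 = 5.5833
  S[X_1,X_2] = ((-3.25)·(-2) + (1.75)·(3) + (1.75)·(-3) + (-0.25)·(2)) / 3 = 6/3 = 2
  S[X_2,X_2] = ((-2)·(-2) + (3)·(3) + (-3)·(-3) + (2)·(2)) / 3 = 26/3 = 8.6667

S is symmetric (S[j,i] = S[i,j]). Assembling:

S = [[5.5833, 2],
 [2, 8.6667]]


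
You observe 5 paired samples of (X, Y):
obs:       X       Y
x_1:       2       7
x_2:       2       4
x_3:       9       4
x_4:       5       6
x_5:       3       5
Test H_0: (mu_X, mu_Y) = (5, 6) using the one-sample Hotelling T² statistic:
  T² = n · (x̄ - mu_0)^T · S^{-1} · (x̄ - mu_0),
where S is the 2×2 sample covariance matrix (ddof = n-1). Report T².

Step 1 — sample mean vector:
  mean(X) = (2 + 2 + 9 + 5 + 3) / 5 = 21/5 = 4.2
  mean(Y) = (7 + 4 + 4 + 6 + 5) / 5 = 26/5 = 5.2
  x̄ = (4.2, 5.2),  deviation x̄ - mu_0 = (4.2, 5.2) - (5, 6) = (-0.8, -0.8).

Step 2 — sample covariance matrix, S[i,j] = (1/(n-1)) · Σ_k (x_{k,i} - mean_i) · (x_{k,j} - mean_j), divisor n-1 = 4:
  S[X,X] = ((-2.2)·(-2.2) + (-2.2)·(-2.2) + (4.8)·(4.8) + (0.8)·(0.8) + (-1.2)·(-1.2)) / 4 = 34.8/4 = 8.7
  S[X,Y] = ((-2.2)·(1.8) + (-2.2)·(-1.2) + (4.8)·(-1.2) + (0.8)·(0.8) + (-1.2)·(-0.2)) / 4 = -6.2/4 = -1.55
  S[Y,Y] = ((1.8)·(1.8) + (-1.2)·(-1.2) + (-1.2)·(-1.2) + (0.8)·(0.8) + (-0.2)·(-0.2)) / 4 = 6.8/4 = 1.7
  S = [[8.7, -1.55],
 [-1.55, 1.7]].

Step 3 — invert S. det(S) = 8.7·1.7 - (-1.55)² = 12.3875.
  S^{-1} = (1/det) · [[d, -b], [-b, a]] = [[0.1372, 0.1251],
 [0.1251, 0.7023]].

Step 4 — quadratic form (x̄ - mu_0)^T · S^{-1} · (x̄ - mu_0):
  S^{-1} · (x̄ - mu_0) = (-0.2099, -0.662),
  (x̄ - mu_0)^T · [...] = (-0.8)·(-0.2099) + (-0.8)·(-0.662) = 0.6975.

Step 5 — scale by n: T² = 5 · 0.6975 = 3.4874.

T² ≈ 3.4874


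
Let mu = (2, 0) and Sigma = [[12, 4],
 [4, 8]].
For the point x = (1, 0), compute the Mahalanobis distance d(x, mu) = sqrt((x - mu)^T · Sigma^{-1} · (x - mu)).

Step 1 — centre the observation: (x - mu) = (-1, 0).

Step 2 — invert Sigma. det(Sigma) = 12·8 - (4)² = 80.
  Sigma^{-1} = (1/det) · [[d, -b], [-b, a]] = [[0.1, -0.05],
 [-0.05, 0.15]].

Step 3 — form the quadratic (x - mu)^T · Sigma^{-1} · (x - mu):
  Sigma^{-1} · (x - mu) = (-0.1, 0.05).
  (x - mu)^T · [Sigma^{-1} · (x - mu)] = (-1)·(-0.1) + (0)·(0.05) = 0.1.

Step 4 — take square root: d = √(0.1) ≈ 0.3162.

d(x, mu) = √(0.1) ≈ 0.3162


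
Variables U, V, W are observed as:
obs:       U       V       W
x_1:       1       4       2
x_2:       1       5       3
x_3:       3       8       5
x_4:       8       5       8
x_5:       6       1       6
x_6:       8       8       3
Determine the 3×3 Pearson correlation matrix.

Step 1 — column means:
  mean(U) = (1 + 1 + 3 + 8 + 6 + 8) / 6 = 27/6 = 4.5
  mean(V) = (4 + 5 + 8 + 5 + 1 + 8) / 6 = 31/6 = 5.1667
  mean(W) = (2 + 3 + 5 + 8 + 6 + 3) / 6 = 27/6 = 4.5

Step 2 — sample variances and covariances s[i,j] = (1/(n-1)) · Σ_k (x_{k,i} - mean_i) · (x_{k,j} - mean_j), with n-1 = 5:
  s[U,U] = ((-3.5)·(-3.5) + (-3.5)·(-3.5) + (-1.5)·(-1.5) + (3.5)·(3.5) + (1.5)·(1.5) + (3.5)·(3.5)) / 5 = 53.5/5 = 10.7
  s[U,V] = ((-3.5)·(-1.1667) + (-3.5)·(-0.1667) + (-1.5)·(2.8333) + (3.5)·(-0.1667) + (1.5)·(-4.1667) + (3.5)·(2.8333)) / 5 = 3.5/5 = 0.7
  s[U,W] = ((-3.5)·(-2.5) + (-3.5)·(-1.5) + (-1.5)·(0.5) + (3.5)·(3.5) + (1.5)·(1.5) + (3.5)·(-1.5)) / 5 = 22.5/5 = 4.5
  s[V,V] = ((-1.1667)·(-1.1667) + (-0.1667)·(-0.1667) + (2.8333)·(2.8333) + (-0.1667)·(-0.1667) + (-4.1667)·(-4.1667) + (2.8333)·(2.8333)) / 5 = 34.8333/5 = 6.9667
  s[V,W] = ((-1.1667)·(-2.5) + (-0.1667)·(-1.5) + (2.8333)·(0.5) + (-0.1667)·(3.5) + (-4.1667)·(1.5) + (2.8333)·(-1.5)) / 5 = -6.5/5 = -1.3
  s[W,W] = ((-2.5)·(-2.5) + (-1.5)·(-1.5) + (0.5)·(0.5) + (3.5)·(3.5) + (1.5)·(1.5) + (-1.5)·(-1.5)) / 5 = 25.5/5 = 5.1
  Sample standard deviations s_i = √(s[i,i]):
  s(U) = √(10.7) = 3.2711
  s(V) = √(6.9667) = 2.6394
  s(W) = √(5.1) = 2.2583

Step 3 — r_{ij} = s_{ij} / (s_i · s_j):
  r[U,U] = 1 (diagonal).
  r[U,V] = 0.7 / (3.2711 · 2.6394) = 0.7 / 8.6338 = 0.0811
  r[U,W] = 4.5 / (3.2711 · 2.2583) = 4.5 / 7.3872 = 0.6092
  r[V,V] = 1 (diagonal).
  r[V,W] = -1.3 / (2.6394 · 2.2583) = -1.3 / 5.9607 = -0.2181
  r[W,W] = 1 (diagonal).

R is symmetric with unit diagonal. Assembling:

R = [[1, 0.0811, 0.6092],
 [0.0811, 1, -0.2181],
 [0.6092, -0.2181, 1]]


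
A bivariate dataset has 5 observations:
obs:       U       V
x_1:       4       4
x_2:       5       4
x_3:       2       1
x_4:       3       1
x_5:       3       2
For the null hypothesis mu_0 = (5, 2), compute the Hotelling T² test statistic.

Step 1 — sample mean vector:
  mean(U) = (4 + 5 + 2 + 3 + 3) / 5 = 17/5 = 3.4
  mean(V) = (4 + 4 + 1 + 1 + 2) / 5 = 12/5 = 2.4
  x̄ = (3.4, 2.4),  deviation x̄ - mu_0 = (3.4, 2.4) - (5, 2) = (-1.6, 0.4).

Step 2 — sample covariance matrix, S[i,j] = (1/(n-1)) · Σ_k (x_{k,i} - mean_i) · (x_{k,j} - mean_j), divisor n-1 = 4:
  S[U,U] = ((0.6)·(0.6) + (1.6)·(1.6) + (-1.4)·(-1.4) + (-0.4)·(-0.4) + (-0.4)·(-0.4)) / 4 = 5.2/4 = 1.3
  S[U,V] = ((0.6)·(1.6) + (1.6)·(1.6) + (-1.4)·(-1.4) + (-0.4)·(-1.4) + (-0.4)·(-0.4)) / 4 = 6.2/4 = 1.55
  S[V,V] = ((1.6)·(1.6) + (1.6)·(1.6) + (-1.4)·(-1.4) + (-1.4)·(-1.4) + (-0.4)·(-0.4)) / 4 = 9.2/4 = 2.3
  S = [[1.3, 1.55],
 [1.55, 2.3]].

Step 3 — invert S. det(S) = 1.3·2.3 - (1.55)² = 0.5875.
  S^{-1} = (1/det) · [[d, -b], [-b, a]] = [[3.9149, -2.6383],
 [-2.6383, 2.2128]].

Step 4 — quadratic form (x̄ - mu_0)^T · S^{-1} · (x̄ - mu_0):
  S^{-1} · (x̄ - mu_0) = (-7.3191, 5.1064),
  (x̄ - mu_0)^T · [...] = (-1.6)·(-7.3191) + (0.4)·(5.1064) = 13.7532.

Step 5 — scale by n: T² = 5 · 13.7532 = 68.766.

T² ≈ 68.766


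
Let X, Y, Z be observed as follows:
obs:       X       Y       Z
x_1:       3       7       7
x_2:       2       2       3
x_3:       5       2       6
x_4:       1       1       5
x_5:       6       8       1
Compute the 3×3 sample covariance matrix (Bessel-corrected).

Step 1 — column means:
  mean(X) = (3 + 2 + 5 + 1 + 6) / 5 = 17/5 = 3.4
  mean(Y) = (7 + 2 + 2 + 1 + 8) / 5 = 20/5 = 4
  mean(Z) = (7 + 3 + 6 + 5 + 1) / 5 = 22/5 = 4.4

Step 2 — sample covariance S[i,j] = (1/(n-1)) · Σ_k (x_{k,i} - mean_i) · (x_{k,j} - mean_j), with n-1 = 4.
  S[X,X] = ((-0.4)·(-0.4) + (-1.4)·(-1.4) + (1.6)·(1.6) + (-2.4)·(-2.4) + (2.6)·(2.6)) / 4 = 17.2/4 = 4.3
  S[X,Y] = ((-0.4)·(3) + (-1.4)·(-2) + (1.6)·(-2) + (-2.4)·(-3) + (2.6)·(4)) / 4 = 16/4 = 4
  S[X,Z] = ((-0.4)·(2.6) + (-1.4)·(-1.4) + (1.6)·(1.6) + (-2.4)·(0.6) + (2.6)·(-3.4)) / 4 = -6.8/4 = -1.7
  S[Y,Y] = ((3)·(3) + (-2)·(-2) + (-2)·(-2) + (-3)·(-3) + (4)·(4)) / 4 = 42/4 = 10.5
  S[Y,Z] = ((3)·(2.6) + (-2)·(-1.4) + (-2)·(1.6) + (-3)·(0.6) + (4)·(-3.4)) / 4 = -8/4 = -2
  S[Z,Z] = ((2.6)·(2.6) + (-1.4)·(-1.4) + (1.6)·(1.6) + (0.6)·(0.6) + (-3.4)·(-3.4)) / 4 = 23.2/4 = 5.8

S is symmetric (S[j,i] = S[i,j]). Assembling:

S = [[4.3, 4, -1.7],
 [4, 10.5, -2],
 [-1.7, -2, 5.8]]


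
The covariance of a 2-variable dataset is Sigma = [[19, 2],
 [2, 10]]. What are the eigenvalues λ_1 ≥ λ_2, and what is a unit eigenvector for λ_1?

Step 1 — characteristic polynomial of 2×2 Sigma:
  det(Sigma - λI) = λ² - trace · λ + det = 0.
  trace = 19 + 10 = 29, det = 19·10 - (2)² = 186.
Step 2 — discriminant:
  Δ = trace² - 4·det = 841 - 744 = 97.
Step 3 — eigenvalues:
  λ = (trace ± √Δ)/2 = (29 ± 9.8489)/2,
  λ_1 = 19.4244,  λ_2 = 9.5756.

Step 4 — unit eigenvector for λ_1: solve (Sigma - λ_1 I)v = 0. First row:
  (19 - 19.4244)·v_x + (2)·v_y = 0, i.e. (-0.4244)·v_x + (2)·v_y = 0,
  so v ∝ (b, λ_1 - a) = (2, 0.4244) = u.
  ||u|| = √((2)² + (0.4244)²) = √(4.1801) ≈ 2.0445,
  v_1 = u/||u|| ≈ (0.9782, 0.2076) (||v_1|| = 1).

λ_1 = 19.4244,  λ_2 = 9.5756;  v_1 ≈ (0.9782, 0.2076)


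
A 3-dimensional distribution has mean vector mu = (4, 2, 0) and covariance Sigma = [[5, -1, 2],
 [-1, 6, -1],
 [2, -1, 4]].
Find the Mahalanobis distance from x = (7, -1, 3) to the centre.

Step 1 — centre the observation: (x - mu) = (3, -3, 3).

Step 2 — invert Sigma (cofactor / det for 3×3, or solve directly):
  Sigma^{-1} = [[0.2527, 0.022, -0.1209],
 [0.022, 0.1758, 0.033],
 [-0.1209, 0.033, 0.3187]].

Step 3 — form the quadratic (x - mu)^T · Sigma^{-1} · (x - mu):
  Sigma^{-1} · (x - mu) = (0.3297, -0.3626, 0.4945).
  (x - mu)^T · [Sigma^{-1} · (x - mu)] = (3)·(0.3297) + (-3)·(-0.3626) + (3)·(0.4945) = 3.5604.

Step 4 — take square root: d = √(3.5604) ≈ 1.8869.

d(x, mu) = √(3.5604) ≈ 1.8869


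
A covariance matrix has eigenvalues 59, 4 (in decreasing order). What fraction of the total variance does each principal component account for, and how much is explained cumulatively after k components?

Step 1 — total variance = trace(Sigma) = Σ λ_i = 59 + 4 = 63.

Step 2 — fraction explained by component i = λ_i / Σ λ:
  PC1: 59/63 = 0.9365
  PC2: 4/63 = 0.0635

Step 3 — cumulative fraction after k components = (λ_1 + ... + λ_k) / Σ λ:
  k = 1: 59/63 = 0.9365
  k = 2: (59 + 4)/63 = 63/63 = 1

Summary (fraction, with percent):

explained: PC1 0.9365 (93.65%), PC2 0.0635 (6.35%);  cumulative: 0.9365, 1


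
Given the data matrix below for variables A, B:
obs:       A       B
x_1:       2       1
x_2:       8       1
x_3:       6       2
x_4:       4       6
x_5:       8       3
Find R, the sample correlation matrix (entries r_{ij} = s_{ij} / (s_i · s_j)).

Step 1 — column means:
  mean(A) = (2 + 8 + 6 + 4 + 8) / 5 = 28/5 = 5.6
  mean(B) = (1 + 1 + 2 + 6 + 3) / 5 = 13/5 = 2.6

Step 2 — sample variances and covariances s[i,j] = (1/(n-1)) · Σ_k (x_{k,i} - mean_i) · (x_{k,j} - mean_j), with n-1 = 4:
  s[A,A] = ((-3.6)·(-3.6) + (2.4)·(2.4) + (0.4)·(0.4) + (-1.6)·(-1.6) + (2.4)·(2.4)) / 4 = 27.2/4 = 6.8
  s[A,B] = ((-3.6)·(-1.6) + (2.4)·(-1.6) + (0.4)·(-0.6) + (-1.6)·(3.4) + (2.4)·(0.4)) / 4 = -2.8/4 = -0.7
  s[B,B] = ((-1.6)·(-1.6) + (-1.6)·(-1.6) + (-0.6)·(-0.6) + (3.4)·(3.4) + (0.4)·(0.4)) / 4 = 17.2/4 = 4.3
  Sample standard deviations s_i = √(s[i,i]):
  s(A) = √(6.8) = 2.6077
  s(B) = √(4.3) = 2.0736

Step 3 — r_{ij} = s_{ij} / (s_i · s_j):
  r[A,A] = 1 (diagonal).
  r[A,B] = -0.7 / (2.6077 · 2.0736) = -0.7 / 5.4074 = -0.1295
  r[B,B] = 1 (diagonal).

R is symmetric with unit diagonal. Assembling:

R = [[1, -0.1295],
 [-0.1295, 1]]


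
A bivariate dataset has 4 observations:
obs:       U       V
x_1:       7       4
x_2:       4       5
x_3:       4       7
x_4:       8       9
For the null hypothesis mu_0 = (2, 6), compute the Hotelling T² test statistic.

Step 1 — sample mean vector:
  mean(U) = (7 + 4 + 4 + 8) / 4 = 23/4 = 5.75
  mean(V) = (4 + 5 + 7 + 9) / 4 = 25/4 = 6.25
  x̄ = (5.75, 6.25),  deviation x̄ - mu_0 = (5.75, 6.25) - (2, 6) = (3.75, 0.25).

Step 2 — sample covariance matrix, S[i,j] = (1/(n-1)) · Σ_k (x_{k,i} - mean_i) · (x_{k,j} - mean_j), divisor n-1 = 3:
  S[U,U] = ((1.25)·(1.25) + (-1.75)·(-1.75) + (-1.75)·(-1.75) + (2.25)·(2.25)) / 3 = 12.75/3 = 4.25
  S[U,V] = ((1.25)·(-2.25) + (-1.75)·(-1.25) + (-1.75)·(0.75) + (2.25)·(2.75)) / 3 = 4.25/3 = 1.4167
  S[V,V] = ((-2.25)·(-2.25) + (-1.25)·(-1.25) + (0.75)·(0.75) + (2.75)·(2.75)) / 3 = 14.75/3 = 4.9167
  S = [[4.25, 1.4167],
 [1.4167, 4.9167]].

Step 3 — invert S. det(S) = 4.25·4.9167 - (1.4167)² = 18.8889.
  S^{-1} = (1/det) · [[d, -b], [-b, a]] = [[0.2603, -0.075],
 [-0.075, 0.225]].

Step 4 — quadratic form (x̄ - mu_0)^T · S^{-1} · (x̄ - mu_0):
  S^{-1} · (x̄ - mu_0) = (0.9574, -0.225),
  (x̄ - mu_0)^T · [...] = (3.75)·(0.9574) + (0.25)·(-0.225) = 3.5338.

Step 5 — scale by n: T² = 4 · 3.5338 = 14.1353.

T² ≈ 14.1353


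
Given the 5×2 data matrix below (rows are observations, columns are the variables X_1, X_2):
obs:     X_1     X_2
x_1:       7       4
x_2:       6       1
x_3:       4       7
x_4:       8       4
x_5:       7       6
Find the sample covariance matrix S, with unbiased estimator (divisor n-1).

Step 1 — column means:
  mean(X_1) = (7 + 6 + 4 + 8 + 7) / 5 = 32/5 = 6.4
  mean(X_2) = (4 + 1 + 7 + 4 + 6) / 5 = 22/5 = 4.4

Step 2 — sample covariance S[i,j] = (1/(n-1)) · Σ_k (x_{k,i} - mean_i) · (x_{k,j} - mean_j), with n-1 = 4.
  S[X_1,X_1] = ((0.6)·(0.6) + (-0.4)·(-0.4) + (-2.4)·(-2.4) + (1.6)·(1.6) + (0.6)·(0.6)) / 4 = 9.2/4 = 2.3
  S[X_1,X_2] = ((0.6)·(-0.4) + (-0.4)·(-3.4) + (-2.4)·(2.6) + (1.6)·(-0.4) + (0.6)·(1.6)) / 4 = -4.8/4 = -1.2
  S[X_2,X_2] = ((-0.4)·(-0.4) + (-3.4)·(-3.4) + (2.6)·(2.6) + (-0.4)·(-0.4) + (1.6)·(1.6)) / 4 = 21.2/4 = 5.3

S is symmetric (S[j,i] = S[i,j]). Assembling:

S = [[2.3, -1.2],
 [-1.2, 5.3]]


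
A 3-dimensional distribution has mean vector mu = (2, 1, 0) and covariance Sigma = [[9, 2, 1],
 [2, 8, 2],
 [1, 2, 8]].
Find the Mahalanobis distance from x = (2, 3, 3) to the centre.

Step 1 — centre the observation: (x - mu) = (0, 2, 3).

Step 2 — invert Sigma (cofactor / det for 3×3, or solve directly):
  Sigma^{-1} = [[0.1181, -0.0276, -0.0079],
 [-0.0276, 0.1398, -0.0315],
 [-0.0079, -0.0315, 0.1339]].

Step 3 — form the quadratic (x - mu)^T · Sigma^{-1} · (x - mu):
  Sigma^{-1} · (x - mu) = (-0.0787, 0.185, 0.3386).
  (x - mu)^T · [Sigma^{-1} · (x - mu)] = (0)·(-0.0787) + (2)·(0.185) + (3)·(0.3386) = 1.3858.

Step 4 — take square root: d = √(1.3858) ≈ 1.1772.

d(x, mu) = √(1.3858) ≈ 1.1772


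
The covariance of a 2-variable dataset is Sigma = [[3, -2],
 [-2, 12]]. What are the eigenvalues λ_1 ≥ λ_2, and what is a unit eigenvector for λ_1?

Step 1 — characteristic polynomial of 2×2 Sigma:
  det(Sigma - λI) = λ² - trace · λ + det = 0.
  trace = 3 + 12 = 15, det = 3·12 - (-2)² = 32.
Step 2 — discriminant:
  Δ = trace² - 4·det = 225 - 128 = 97.
Step 3 — eigenvalues:
  λ = (trace ± √Δ)/2 = (15 ± 9.8489)/2,
  λ_1 = 12.4244,  λ_2 = 2.5756.

Step 4 — unit eigenvector for λ_1: solve (Sigma - λ_1 I)v = 0. First row:
  (3 - 12.4244)·v_x + (-2)·v_y = 0, i.e. (-9.4244)·v_x + (-2)·v_y = 0,
  so v ∝ (b, λ_1 - a) = (-2, 9.4244); multiply by -1 so the first entry is positive: u = (2, -9.4244).
  ||u|| = √((2)² + (-9.4244)²) = √(92.8199) ≈ 9.6343,
  v_1 = u/||u|| ≈ (0.2076, -0.9782) (||v_1|| = 1).

λ_1 = 12.4244,  λ_2 = 2.5756;  v_1 ≈ (0.2076, -0.9782)
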